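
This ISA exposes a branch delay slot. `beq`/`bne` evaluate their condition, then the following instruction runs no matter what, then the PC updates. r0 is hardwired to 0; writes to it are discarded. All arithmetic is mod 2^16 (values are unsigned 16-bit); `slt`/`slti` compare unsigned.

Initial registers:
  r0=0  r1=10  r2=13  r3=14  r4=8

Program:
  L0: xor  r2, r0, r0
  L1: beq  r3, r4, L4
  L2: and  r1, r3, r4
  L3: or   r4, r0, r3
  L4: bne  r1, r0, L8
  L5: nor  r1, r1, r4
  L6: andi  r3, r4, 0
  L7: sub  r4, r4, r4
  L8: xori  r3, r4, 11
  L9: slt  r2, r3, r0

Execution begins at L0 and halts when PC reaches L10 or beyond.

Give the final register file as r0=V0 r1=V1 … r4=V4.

r0=0 r1=65521 r2=0 r3=5 r4=14

  step pc=0: xor  r2, r0, r0  regs=(0,10,0,14,8)
  step pc=1: beq  r3, r4, L4  cond=F  regs=(0,10,0,14,8)
  step pc=2: and  r1, r3, r4  regs=(0,8,0,14,8)
  step pc=3: or   r4, r0, r3  regs=(0,8,0,14,14)
  step pc=4: bne  r1, r0, L8  cond=T  regs=(0,8,0,14,14)
  step pc=5: nor  r1, r1, r4  regs=(0,65521,0,14,14)
  step pc=8: xori  r3, r4, 11  regs=(0,65521,0,5,14)
  step pc=9: slt  r2, r3, r0  regs=(0,65521,0,5,14)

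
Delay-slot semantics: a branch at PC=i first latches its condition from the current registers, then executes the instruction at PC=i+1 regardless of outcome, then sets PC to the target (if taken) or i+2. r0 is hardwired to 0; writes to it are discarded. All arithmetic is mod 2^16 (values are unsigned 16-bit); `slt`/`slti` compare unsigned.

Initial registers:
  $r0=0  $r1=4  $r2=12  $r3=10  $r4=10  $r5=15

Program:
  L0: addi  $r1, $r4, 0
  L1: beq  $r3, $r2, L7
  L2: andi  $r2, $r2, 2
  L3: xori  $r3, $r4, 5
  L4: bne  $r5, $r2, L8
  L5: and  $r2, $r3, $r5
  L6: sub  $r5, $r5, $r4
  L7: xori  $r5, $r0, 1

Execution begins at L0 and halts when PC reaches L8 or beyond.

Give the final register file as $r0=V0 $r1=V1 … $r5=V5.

$r0=0 $r1=10 $r2=15 $r3=15 $r4=10 $r5=15

#0 addi  $r1, $r4, 0 ; 0/10/12/10/10/15
#1 beq  $r3, $r2, L7 ; 0/10/12/10/10/15 ; →fallthru
#2 andi  $r2, $r2, 2 ; 0/10/0/10/10/15
#3 xori  $r3, $r4, 5 ; 0/10/0/15/10/15
#4 bne  $r5, $r2, L8 ; 0/10/0/15/10/15 ; →target
#5 and  $r2, $r3, $r5 ; 0/10/15/15/10/15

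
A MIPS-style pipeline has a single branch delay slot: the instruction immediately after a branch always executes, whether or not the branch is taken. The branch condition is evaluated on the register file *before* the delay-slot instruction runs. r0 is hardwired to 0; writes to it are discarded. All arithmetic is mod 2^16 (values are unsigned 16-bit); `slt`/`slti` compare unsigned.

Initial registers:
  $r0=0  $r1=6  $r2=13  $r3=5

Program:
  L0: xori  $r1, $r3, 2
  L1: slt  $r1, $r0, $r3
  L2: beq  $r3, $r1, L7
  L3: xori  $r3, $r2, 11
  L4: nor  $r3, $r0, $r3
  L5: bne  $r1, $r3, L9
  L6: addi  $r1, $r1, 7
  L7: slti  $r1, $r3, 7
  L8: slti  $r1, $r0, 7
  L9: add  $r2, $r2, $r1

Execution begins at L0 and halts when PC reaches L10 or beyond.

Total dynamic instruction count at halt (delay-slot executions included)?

8

  step pc=0: xori  $r1, $r3, 2  regs=(0,7,13,5)
  step pc=1: slt  $r1, $r0, $r3  regs=(0,1,13,5)
  step pc=2: beq  $r3, $r1, L7  cond=F  regs=(0,1,13,5)
  step pc=3: xori  $r3, $r2, 11  regs=(0,1,13,6)
  step pc=4: nor  $r3, $r0, $r3  regs=(0,1,13,65529)
  step pc=5: bne  $r1, $r3, L9  cond=T  regs=(0,1,13,65529)
  step pc=6: addi  $r1, $r1, 7  regs=(0,8,13,65529)
  step pc=9: add  $r2, $r2, $r1  regs=(0,8,21,65529)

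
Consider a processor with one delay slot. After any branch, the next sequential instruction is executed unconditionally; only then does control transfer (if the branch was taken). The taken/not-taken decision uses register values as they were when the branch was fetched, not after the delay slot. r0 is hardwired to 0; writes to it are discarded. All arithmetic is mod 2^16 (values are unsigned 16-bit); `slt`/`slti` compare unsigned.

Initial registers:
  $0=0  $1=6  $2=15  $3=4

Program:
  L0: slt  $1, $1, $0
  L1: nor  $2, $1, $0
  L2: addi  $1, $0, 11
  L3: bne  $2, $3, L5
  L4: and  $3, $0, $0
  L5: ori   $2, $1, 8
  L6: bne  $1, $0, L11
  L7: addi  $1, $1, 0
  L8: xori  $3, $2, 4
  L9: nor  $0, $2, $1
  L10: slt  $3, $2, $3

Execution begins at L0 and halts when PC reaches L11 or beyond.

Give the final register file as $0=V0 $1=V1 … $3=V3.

$0=0 $1=11 $2=11 $3=0

PC=0  slt  $1, $1, $0        | $0=0 $1=0 $2=15 $3=4
PC=1  nor  $2, $1, $0        | $0=0 $1=0 $2=65535 $3=4
PC=2  addi  $1, $0, 11       | $0=0 $1=11 $2=65535 $3=4
PC=3  bne  $2, $3, L5        | $0=0 $1=11 $2=65535 $3=4  [TAKEN]
PC=4  and  $3, $0, $0        | $0=0 $1=11 $2=65535 $3=0
PC=5  ori   $2, $1, 8        | $0=0 $1=11 $2=11 $3=0
PC=6  bne  $1, $0, L11       | $0=0 $1=11 $2=11 $3=0  [TAKEN]
PC=7  addi  $1, $1, 0        | $0=0 $1=11 $2=11 $3=0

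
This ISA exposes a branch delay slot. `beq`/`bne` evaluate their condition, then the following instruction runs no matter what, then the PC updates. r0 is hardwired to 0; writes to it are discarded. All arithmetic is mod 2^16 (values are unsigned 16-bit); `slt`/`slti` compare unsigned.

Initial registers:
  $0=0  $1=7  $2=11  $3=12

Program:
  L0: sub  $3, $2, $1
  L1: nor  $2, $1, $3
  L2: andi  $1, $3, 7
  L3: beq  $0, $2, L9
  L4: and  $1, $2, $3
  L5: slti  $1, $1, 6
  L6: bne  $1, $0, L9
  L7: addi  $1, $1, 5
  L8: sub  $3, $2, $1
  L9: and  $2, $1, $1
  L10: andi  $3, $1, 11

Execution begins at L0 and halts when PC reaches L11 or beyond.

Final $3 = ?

[0] sub  $3, $2, $1  →  {$0:0, $1:7, $2:11, $3:4}
[1] nor  $2, $1, $3  →  {$0:0, $1:7, $2:65528, $3:4}
[2] andi  $1, $3, 7  →  {$0:0, $1:4, $2:65528, $3:4}
[3] beq  $0, $2, L9  →  {$0:0, $1:4, $2:65528, $3:4}  ⟨branch fallthrough⟩
[4] and  $1, $2, $3  →  {$0:0, $1:0, $2:65528, $3:4}
[5] slti  $1, $1, 6  →  {$0:0, $1:1, $2:65528, $3:4}
[6] bne  $1, $0, L9  →  {$0:0, $1:1, $2:65528, $3:4}  ⟨branch taken⟩
[7] addi  $1, $1, 5  →  {$0:0, $1:6, $2:65528, $3:4}
[9] and  $2, $1, $1  →  {$0:0, $1:6, $2:6, $3:4}
[10] andi  $3, $1, 11  →  {$0:0, $1:6, $2:6, $3:2}

2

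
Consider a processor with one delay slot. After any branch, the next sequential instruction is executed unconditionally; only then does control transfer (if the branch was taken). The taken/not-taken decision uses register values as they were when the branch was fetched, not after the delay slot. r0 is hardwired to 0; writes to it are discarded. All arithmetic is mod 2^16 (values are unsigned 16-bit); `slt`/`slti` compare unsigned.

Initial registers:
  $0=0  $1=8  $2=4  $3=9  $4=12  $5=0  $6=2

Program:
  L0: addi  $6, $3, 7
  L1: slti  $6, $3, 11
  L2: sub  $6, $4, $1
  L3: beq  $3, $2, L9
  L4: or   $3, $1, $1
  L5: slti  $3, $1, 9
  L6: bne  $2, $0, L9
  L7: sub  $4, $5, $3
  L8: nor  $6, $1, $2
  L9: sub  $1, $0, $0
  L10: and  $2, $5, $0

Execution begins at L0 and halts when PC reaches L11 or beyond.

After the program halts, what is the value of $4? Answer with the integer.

65535

#0 addi  $6, $3, 7 ; 0/8/4/9/12/0/16
#1 slti  $6, $3, 11 ; 0/8/4/9/12/0/1
#2 sub  $6, $4, $1 ; 0/8/4/9/12/0/4
#3 beq  $3, $2, L9 ; 0/8/4/9/12/0/4 ; →fallthru
#4 or   $3, $1, $1 ; 0/8/4/8/12/0/4
#5 slti  $3, $1, 9 ; 0/8/4/1/12/0/4
#6 bne  $2, $0, L9 ; 0/8/4/1/12/0/4 ; →target
#7 sub  $4, $5, $3 ; 0/8/4/1/65535/0/4
#9 sub  $1, $0, $0 ; 0/0/4/1/65535/0/4
#10 and  $2, $5, $0 ; 0/0/0/1/65535/0/4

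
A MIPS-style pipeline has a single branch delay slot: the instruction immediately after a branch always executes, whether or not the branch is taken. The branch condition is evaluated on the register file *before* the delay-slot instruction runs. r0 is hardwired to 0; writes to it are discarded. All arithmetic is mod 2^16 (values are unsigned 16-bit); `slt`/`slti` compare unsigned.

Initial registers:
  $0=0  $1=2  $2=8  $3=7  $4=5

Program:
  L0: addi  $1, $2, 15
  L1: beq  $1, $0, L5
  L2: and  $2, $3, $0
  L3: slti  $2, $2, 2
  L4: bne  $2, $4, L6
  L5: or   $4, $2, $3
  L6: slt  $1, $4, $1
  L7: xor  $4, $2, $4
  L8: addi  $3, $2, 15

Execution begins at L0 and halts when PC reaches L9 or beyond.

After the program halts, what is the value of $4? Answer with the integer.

6

[0] addi  $1, $2, 15  →  {$0:0, $1:23, $2:8, $3:7, $4:5}
[1] beq  $1, $0, L5  →  {$0:0, $1:23, $2:8, $3:7, $4:5}  ⟨branch fallthrough⟩
[2] and  $2, $3, $0  →  {$0:0, $1:23, $2:0, $3:7, $4:5}
[3] slti  $2, $2, 2  →  {$0:0, $1:23, $2:1, $3:7, $4:5}
[4] bne  $2, $4, L6  →  {$0:0, $1:23, $2:1, $3:7, $4:5}  ⟨branch taken⟩
[5] or   $4, $2, $3  →  {$0:0, $1:23, $2:1, $3:7, $4:7}
[6] slt  $1, $4, $1  →  {$0:0, $1:1, $2:1, $3:7, $4:7}
[7] xor  $4, $2, $4  →  {$0:0, $1:1, $2:1, $3:7, $4:6}
[8] addi  $3, $2, 15  →  {$0:0, $1:1, $2:1, $3:16, $4:6}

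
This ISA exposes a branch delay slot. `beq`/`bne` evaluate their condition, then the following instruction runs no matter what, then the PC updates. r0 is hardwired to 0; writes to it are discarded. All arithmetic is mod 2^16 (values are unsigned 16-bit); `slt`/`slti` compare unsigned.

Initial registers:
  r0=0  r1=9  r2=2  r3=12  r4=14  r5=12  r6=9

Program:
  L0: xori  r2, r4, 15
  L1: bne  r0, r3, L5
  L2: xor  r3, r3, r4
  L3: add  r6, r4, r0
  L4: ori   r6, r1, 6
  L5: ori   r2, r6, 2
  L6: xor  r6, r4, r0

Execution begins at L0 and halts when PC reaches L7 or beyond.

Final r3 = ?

2

#0 xori  r2, r4, 15 ; 0/9/1/12/14/12/9
#1 bne  r0, r3, L5 ; 0/9/1/12/14/12/9 ; →target
#2 xor  r3, r3, r4 ; 0/9/1/2/14/12/9
#5 ori   r2, r6, 2 ; 0/9/11/2/14/12/9
#6 xor  r6, r4, r0 ; 0/9/11/2/14/12/14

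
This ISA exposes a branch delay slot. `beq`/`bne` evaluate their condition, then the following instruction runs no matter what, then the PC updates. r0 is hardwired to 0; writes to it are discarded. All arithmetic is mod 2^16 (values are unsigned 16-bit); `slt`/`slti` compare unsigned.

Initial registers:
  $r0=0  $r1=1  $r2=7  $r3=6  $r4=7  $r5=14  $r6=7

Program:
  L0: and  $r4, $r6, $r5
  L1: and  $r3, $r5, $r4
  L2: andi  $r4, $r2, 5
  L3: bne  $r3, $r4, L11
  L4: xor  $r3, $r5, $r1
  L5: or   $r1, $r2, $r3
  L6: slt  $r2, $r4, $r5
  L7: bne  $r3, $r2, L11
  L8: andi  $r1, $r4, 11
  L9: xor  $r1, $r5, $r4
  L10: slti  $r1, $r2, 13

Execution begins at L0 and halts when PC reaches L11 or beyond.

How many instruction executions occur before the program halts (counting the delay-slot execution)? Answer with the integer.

[0] and  $r4, $r6, $r5  →  {$r0:0, $r1:1, $r2:7, $r3:6, $r4:6, $r5:14, $r6:7}
[1] and  $r3, $r5, $r4  →  {$r0:0, $r1:1, $r2:7, $r3:6, $r4:6, $r5:14, $r6:7}
[2] andi  $r4, $r2, 5  →  {$r0:0, $r1:1, $r2:7, $r3:6, $r4:5, $r5:14, $r6:7}
[3] bne  $r3, $r4, L11  →  {$r0:0, $r1:1, $r2:7, $r3:6, $r4:5, $r5:14, $r6:7}  ⟨branch taken⟩
[4] xor  $r3, $r5, $r1  →  {$r0:0, $r1:1, $r2:7, $r3:15, $r4:5, $r5:14, $r6:7}

5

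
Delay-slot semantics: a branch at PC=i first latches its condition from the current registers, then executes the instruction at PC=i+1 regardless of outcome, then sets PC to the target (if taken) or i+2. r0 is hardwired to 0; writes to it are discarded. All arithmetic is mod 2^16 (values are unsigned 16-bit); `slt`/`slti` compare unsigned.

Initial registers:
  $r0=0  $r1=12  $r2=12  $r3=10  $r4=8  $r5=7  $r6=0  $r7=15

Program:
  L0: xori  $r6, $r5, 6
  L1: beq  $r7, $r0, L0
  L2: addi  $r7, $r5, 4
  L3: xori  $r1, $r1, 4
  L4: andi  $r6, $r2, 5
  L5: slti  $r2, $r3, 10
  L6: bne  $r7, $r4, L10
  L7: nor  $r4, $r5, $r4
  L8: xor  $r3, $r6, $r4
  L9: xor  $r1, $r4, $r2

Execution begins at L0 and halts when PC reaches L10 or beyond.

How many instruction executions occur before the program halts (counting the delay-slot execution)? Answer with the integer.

  step pc=0: xori  $r6, $r5, 6  regs=(0,12,12,10,8,7,1,15)
  step pc=1: beq  $r7, $r0, L0  cond=F  regs=(0,12,12,10,8,7,1,15)
  step pc=2: addi  $r7, $r5, 4  regs=(0,12,12,10,8,7,1,11)
  step pc=3: xori  $r1, $r1, 4  regs=(0,8,12,10,8,7,1,11)
  step pc=4: andi  $r6, $r2, 5  regs=(0,8,12,10,8,7,4,11)
  step pc=5: slti  $r2, $r3, 10  regs=(0,8,0,10,8,7,4,11)
  step pc=6: bne  $r7, $r4, L10  cond=T  regs=(0,8,0,10,8,7,4,11)
  step pc=7: nor  $r4, $r5, $r4  regs=(0,8,0,10,65520,7,4,11)

8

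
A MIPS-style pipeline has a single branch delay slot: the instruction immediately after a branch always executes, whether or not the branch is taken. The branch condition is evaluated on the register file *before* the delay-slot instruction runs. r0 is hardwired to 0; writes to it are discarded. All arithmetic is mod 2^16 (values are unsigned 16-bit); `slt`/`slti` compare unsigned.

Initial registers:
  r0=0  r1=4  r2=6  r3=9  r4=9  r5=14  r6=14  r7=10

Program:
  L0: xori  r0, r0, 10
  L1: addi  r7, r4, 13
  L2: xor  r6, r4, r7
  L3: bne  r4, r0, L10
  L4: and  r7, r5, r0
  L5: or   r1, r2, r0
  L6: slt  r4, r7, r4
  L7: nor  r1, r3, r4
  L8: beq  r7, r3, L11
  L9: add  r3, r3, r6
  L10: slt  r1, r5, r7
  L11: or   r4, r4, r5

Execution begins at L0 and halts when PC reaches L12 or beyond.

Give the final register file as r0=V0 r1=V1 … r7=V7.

[0] xori  r0, r0, 10  →  {r0:0, r1:4, r2:6, r3:9, r4:9, r5:14, r6:14, r7:10}
[1] addi  r7, r4, 13  →  {r0:0, r1:4, r2:6, r3:9, r4:9, r5:14, r6:14, r7:22}
[2] xor  r6, r4, r7  →  {r0:0, r1:4, r2:6, r3:9, r4:9, r5:14, r6:31, r7:22}
[3] bne  r4, r0, L10  →  {r0:0, r1:4, r2:6, r3:9, r4:9, r5:14, r6:31, r7:22}  ⟨branch taken⟩
[4] and  r7, r5, r0  →  {r0:0, r1:4, r2:6, r3:9, r4:9, r5:14, r6:31, r7:0}
[10] slt  r1, r5, r7  →  {r0:0, r1:0, r2:6, r3:9, r4:9, r5:14, r6:31, r7:0}
[11] or   r4, r4, r5  →  {r0:0, r1:0, r2:6, r3:9, r4:15, r5:14, r6:31, r7:0}

r0=0 r1=0 r2=6 r3=9 r4=15 r5=14 r6=31 r7=0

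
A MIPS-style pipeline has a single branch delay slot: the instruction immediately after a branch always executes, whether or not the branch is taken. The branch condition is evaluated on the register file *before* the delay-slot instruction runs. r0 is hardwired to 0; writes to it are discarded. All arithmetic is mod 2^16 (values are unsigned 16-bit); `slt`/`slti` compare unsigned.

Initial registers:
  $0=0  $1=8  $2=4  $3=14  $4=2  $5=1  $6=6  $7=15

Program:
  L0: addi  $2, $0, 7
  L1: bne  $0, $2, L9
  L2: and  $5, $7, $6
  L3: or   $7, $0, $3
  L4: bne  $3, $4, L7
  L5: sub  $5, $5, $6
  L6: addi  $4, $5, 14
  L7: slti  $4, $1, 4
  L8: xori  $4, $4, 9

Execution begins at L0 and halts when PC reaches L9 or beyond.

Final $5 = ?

6

#0 addi  $2, $0, 7 ; 0/8/7/14/2/1/6/15
#1 bne  $0, $2, L9 ; 0/8/7/14/2/1/6/15 ; →target
#2 and  $5, $7, $6 ; 0/8/7/14/2/6/6/15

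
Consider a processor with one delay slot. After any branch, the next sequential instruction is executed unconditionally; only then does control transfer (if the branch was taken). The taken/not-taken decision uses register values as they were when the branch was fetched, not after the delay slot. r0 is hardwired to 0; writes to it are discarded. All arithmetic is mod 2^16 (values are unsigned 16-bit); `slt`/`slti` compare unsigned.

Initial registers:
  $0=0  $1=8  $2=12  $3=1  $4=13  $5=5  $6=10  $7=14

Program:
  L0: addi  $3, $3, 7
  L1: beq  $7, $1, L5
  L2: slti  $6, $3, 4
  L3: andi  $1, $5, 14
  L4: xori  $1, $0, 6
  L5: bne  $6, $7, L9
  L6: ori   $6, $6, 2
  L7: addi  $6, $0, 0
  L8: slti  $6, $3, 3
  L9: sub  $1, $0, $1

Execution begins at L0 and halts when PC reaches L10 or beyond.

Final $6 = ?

2

#0 addi  $3, $3, 7 ; 0/8/12/8/13/5/10/14
#1 beq  $7, $1, L5 ; 0/8/12/8/13/5/10/14 ; →fallthru
#2 slti  $6, $3, 4 ; 0/8/12/8/13/5/0/14
#3 andi  $1, $5, 14 ; 0/4/12/8/13/5/0/14
#4 xori  $1, $0, 6 ; 0/6/12/8/13/5/0/14
#5 bne  $6, $7, L9 ; 0/6/12/8/13/5/0/14 ; →target
#6 ori   $6, $6, 2 ; 0/6/12/8/13/5/2/14
#9 sub  $1, $0, $1 ; 0/65530/12/8/13/5/2/14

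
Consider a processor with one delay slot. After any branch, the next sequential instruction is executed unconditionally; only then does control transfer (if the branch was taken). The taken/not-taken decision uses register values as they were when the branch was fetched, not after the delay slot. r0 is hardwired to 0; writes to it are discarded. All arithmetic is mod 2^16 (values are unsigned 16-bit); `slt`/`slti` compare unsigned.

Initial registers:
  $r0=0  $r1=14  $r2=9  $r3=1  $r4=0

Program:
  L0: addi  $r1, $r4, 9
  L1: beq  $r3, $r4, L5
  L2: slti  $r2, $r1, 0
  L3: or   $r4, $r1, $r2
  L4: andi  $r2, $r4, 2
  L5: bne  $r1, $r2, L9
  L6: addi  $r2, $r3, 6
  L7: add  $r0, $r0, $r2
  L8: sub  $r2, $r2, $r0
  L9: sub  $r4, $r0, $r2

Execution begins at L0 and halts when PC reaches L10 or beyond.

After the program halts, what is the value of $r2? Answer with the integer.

7

PC=0  addi  $r1, $r4, 9      | $r0=0 $r1=9 $r2=9 $r3=1 $r4=0
PC=1  beq  $r3, $r4, L5      | $r0=0 $r1=9 $r2=9 $r3=1 $r4=0  [not taken]
PC=2  slti  $r2, $r1, 0      | $r0=0 $r1=9 $r2=0 $r3=1 $r4=0
PC=3  or   $r4, $r1, $r2     | $r0=0 $r1=9 $r2=0 $r3=1 $r4=9
PC=4  andi  $r2, $r4, 2      | $r0=0 $r1=9 $r2=0 $r3=1 $r4=9
PC=5  bne  $r1, $r2, L9      | $r0=0 $r1=9 $r2=0 $r3=1 $r4=9  [TAKEN]
PC=6  addi  $r2, $r3, 6      | $r0=0 $r1=9 $r2=7 $r3=1 $r4=9
PC=9  sub  $r4, $r0, $r2     | $r0=0 $r1=9 $r2=7 $r3=1 $r4=65529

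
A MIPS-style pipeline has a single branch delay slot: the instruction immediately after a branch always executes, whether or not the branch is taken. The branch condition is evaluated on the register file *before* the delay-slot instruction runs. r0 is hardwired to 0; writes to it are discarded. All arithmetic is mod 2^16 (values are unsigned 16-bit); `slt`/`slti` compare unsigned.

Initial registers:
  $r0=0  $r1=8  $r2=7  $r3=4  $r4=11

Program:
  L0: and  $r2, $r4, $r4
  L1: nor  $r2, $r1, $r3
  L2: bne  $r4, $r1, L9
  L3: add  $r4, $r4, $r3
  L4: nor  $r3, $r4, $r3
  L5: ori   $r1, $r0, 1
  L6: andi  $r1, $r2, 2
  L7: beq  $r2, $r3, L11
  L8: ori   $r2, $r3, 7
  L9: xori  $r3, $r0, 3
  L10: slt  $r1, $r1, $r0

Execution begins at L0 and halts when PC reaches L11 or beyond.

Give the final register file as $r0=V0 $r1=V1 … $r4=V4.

#0 and  $r2, $r4, $r4 ; 0/8/11/4/11
#1 nor  $r2, $r1, $r3 ; 0/8/65523/4/11
#2 bne  $r4, $r1, L9 ; 0/8/65523/4/11 ; →target
#3 add  $r4, $r4, $r3 ; 0/8/65523/4/15
#9 xori  $r3, $r0, 3 ; 0/8/65523/3/15
#10 slt  $r1, $r1, $r0 ; 0/0/65523/3/15

$r0=0 $r1=0 $r2=65523 $r3=3 $r4=15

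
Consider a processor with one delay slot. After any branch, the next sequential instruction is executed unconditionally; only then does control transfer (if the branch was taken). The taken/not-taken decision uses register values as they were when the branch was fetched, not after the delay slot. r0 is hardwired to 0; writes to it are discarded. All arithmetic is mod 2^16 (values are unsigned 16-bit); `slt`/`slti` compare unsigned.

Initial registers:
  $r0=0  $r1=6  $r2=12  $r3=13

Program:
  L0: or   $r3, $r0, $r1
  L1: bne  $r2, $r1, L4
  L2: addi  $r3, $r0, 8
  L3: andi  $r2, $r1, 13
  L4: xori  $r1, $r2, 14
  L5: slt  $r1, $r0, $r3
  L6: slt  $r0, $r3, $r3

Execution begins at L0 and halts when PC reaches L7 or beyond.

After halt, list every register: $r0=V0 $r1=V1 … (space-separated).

$r0=0 $r1=1 $r2=12 $r3=8

#0 or   $r3, $r0, $r1 ; 0/6/12/6
#1 bne  $r2, $r1, L4 ; 0/6/12/6 ; →target
#2 addi  $r3, $r0, 8 ; 0/6/12/8
#4 xori  $r1, $r2, 14 ; 0/2/12/8
#5 slt  $r1, $r0, $r3 ; 0/1/12/8
#6 slt  $r0, $r3, $r3 ; 0/1/12/8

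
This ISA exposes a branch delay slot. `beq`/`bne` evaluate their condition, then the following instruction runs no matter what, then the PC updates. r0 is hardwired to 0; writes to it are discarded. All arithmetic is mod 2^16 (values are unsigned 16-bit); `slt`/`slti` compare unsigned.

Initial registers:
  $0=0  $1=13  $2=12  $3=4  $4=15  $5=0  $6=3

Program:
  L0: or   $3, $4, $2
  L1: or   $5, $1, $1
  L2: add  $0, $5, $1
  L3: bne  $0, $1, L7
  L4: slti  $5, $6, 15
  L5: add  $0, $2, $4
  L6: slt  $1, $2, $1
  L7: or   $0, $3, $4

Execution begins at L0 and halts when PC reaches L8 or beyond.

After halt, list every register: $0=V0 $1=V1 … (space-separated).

#0 or   $3, $4, $2 ; 0/13/12/15/15/0/3
#1 or   $5, $1, $1 ; 0/13/12/15/15/13/3
#2 add  $0, $5, $1 ; 0/13/12/15/15/13/3
#3 bne  $0, $1, L7 ; 0/13/12/15/15/13/3 ; →target
#4 slti  $5, $6, 15 ; 0/13/12/15/15/1/3
#7 or   $0, $3, $4 ; 0/13/12/15/15/1/3

$0=0 $1=13 $2=12 $3=15 $4=15 $5=1 $6=3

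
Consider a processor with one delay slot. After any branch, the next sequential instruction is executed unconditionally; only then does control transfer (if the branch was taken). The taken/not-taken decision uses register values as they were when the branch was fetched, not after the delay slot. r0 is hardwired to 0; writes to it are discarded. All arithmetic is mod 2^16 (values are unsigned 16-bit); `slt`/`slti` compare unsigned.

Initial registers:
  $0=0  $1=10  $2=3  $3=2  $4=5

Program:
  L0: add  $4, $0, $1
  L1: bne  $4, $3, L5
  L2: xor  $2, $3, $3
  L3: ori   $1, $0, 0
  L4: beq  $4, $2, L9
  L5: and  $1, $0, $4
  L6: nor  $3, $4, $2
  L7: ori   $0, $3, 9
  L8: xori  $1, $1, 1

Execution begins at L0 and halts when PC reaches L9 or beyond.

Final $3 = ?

65525

PC=0  add  $4, $0, $1        | $0=0 $1=10 $2=3 $3=2 $4=10
PC=1  bne  $4, $3, L5        | $0=0 $1=10 $2=3 $3=2 $4=10  [TAKEN]
PC=2  xor  $2, $3, $3        | $0=0 $1=10 $2=0 $3=2 $4=10
PC=5  and  $1, $0, $4        | $0=0 $1=0 $2=0 $3=2 $4=10
PC=6  nor  $3, $4, $2        | $0=0 $1=0 $2=0 $3=65525 $4=10
PC=7  ori   $0, $3, 9        | $0=0 $1=0 $2=0 $3=65525 $4=10
PC=8  xori  $1, $1, 1        | $0=0 $1=1 $2=0 $3=65525 $4=10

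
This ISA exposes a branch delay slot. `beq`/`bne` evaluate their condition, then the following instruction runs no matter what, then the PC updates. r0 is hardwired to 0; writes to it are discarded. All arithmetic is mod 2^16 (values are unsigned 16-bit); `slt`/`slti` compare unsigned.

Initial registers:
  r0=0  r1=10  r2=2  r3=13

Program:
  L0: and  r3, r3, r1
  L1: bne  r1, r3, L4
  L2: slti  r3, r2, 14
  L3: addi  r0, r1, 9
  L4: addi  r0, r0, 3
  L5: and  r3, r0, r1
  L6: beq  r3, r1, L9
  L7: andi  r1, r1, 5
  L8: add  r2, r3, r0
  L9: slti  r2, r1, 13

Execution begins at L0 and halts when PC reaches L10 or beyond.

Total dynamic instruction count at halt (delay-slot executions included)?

9

#0 and  r3, r3, r1 ; 0/10/2/8
#1 bne  r1, r3, L4 ; 0/10/2/8 ; →target
#2 slti  r3, r2, 14 ; 0/10/2/1
#4 addi  r0, r0, 3 ; 0/10/2/1
#5 and  r3, r0, r1 ; 0/10/2/0
#6 beq  r3, r1, L9 ; 0/10/2/0 ; →fallthru
#7 andi  r1, r1, 5 ; 0/0/2/0
#8 add  r2, r3, r0 ; 0/0/0/0
#9 slti  r2, r1, 13 ; 0/0/1/0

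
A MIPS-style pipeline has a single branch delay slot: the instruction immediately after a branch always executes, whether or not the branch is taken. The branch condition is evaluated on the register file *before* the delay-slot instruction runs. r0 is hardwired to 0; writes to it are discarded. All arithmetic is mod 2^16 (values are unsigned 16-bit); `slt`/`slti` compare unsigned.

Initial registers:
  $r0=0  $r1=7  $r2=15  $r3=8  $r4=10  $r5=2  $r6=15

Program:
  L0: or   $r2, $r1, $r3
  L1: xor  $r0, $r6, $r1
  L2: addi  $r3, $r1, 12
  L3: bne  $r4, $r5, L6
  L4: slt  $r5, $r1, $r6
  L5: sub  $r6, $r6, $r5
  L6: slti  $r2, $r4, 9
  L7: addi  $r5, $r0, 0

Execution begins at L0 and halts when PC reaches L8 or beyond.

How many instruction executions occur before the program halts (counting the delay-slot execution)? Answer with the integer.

7

[0] or   $r2, $r1, $r3  →  {$r0:0, $r1:7, $r2:15, $r3:8, $r4:10, $r5:2, $r6:15}
[1] xor  $r0, $r6, $r1  →  {$r0:0, $r1:7, $r2:15, $r3:8, $r4:10, $r5:2, $r6:15}
[2] addi  $r3, $r1, 12  →  {$r0:0, $r1:7, $r2:15, $r3:19, $r4:10, $r5:2, $r6:15}
[3] bne  $r4, $r5, L6  →  {$r0:0, $r1:7, $r2:15, $r3:19, $r4:10, $r5:2, $r6:15}  ⟨branch taken⟩
[4] slt  $r5, $r1, $r6  →  {$r0:0, $r1:7, $r2:15, $r3:19, $r4:10, $r5:1, $r6:15}
[6] slti  $r2, $r4, 9  →  {$r0:0, $r1:7, $r2:0, $r3:19, $r4:10, $r5:1, $r6:15}
[7] addi  $r5, $r0, 0  →  {$r0:0, $r1:7, $r2:0, $r3:19, $r4:10, $r5:0, $r6:15}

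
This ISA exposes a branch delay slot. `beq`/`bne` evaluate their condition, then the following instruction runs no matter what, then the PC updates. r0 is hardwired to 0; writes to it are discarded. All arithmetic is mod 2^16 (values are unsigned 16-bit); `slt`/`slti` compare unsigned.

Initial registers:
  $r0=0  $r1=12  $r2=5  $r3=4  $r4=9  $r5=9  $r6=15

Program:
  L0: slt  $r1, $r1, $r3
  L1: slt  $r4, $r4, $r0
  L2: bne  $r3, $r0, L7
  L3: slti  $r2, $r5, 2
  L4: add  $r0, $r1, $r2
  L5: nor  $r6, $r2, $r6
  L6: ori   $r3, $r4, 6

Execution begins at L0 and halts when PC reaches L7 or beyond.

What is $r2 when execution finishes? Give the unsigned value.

0

  step pc=0: slt  $r1, $r1, $r3  regs=(0,0,5,4,9,9,15)
  step pc=1: slt  $r4, $r4, $r0  regs=(0,0,5,4,0,9,15)
  step pc=2: bne  $r3, $r0, L7  cond=T  regs=(0,0,5,4,0,9,15)
  step pc=3: slti  $r2, $r5, 2  regs=(0,0,0,4,0,9,15)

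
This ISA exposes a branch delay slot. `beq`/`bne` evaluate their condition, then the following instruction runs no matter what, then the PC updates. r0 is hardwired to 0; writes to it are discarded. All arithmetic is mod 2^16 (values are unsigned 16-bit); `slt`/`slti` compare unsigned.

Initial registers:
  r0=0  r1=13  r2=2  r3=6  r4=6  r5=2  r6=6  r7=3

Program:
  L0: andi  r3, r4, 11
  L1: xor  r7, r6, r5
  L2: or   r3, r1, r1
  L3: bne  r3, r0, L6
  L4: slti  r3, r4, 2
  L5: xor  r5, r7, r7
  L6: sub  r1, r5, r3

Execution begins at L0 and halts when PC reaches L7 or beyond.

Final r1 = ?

2

[0] andi  r3, r4, 11  →  {r0:0, r1:13, r2:2, r3:2, r4:6, r5:2, r6:6, r7:3}
[1] xor  r7, r6, r5  →  {r0:0, r1:13, r2:2, r3:2, r4:6, r5:2, r6:6, r7:4}
[2] or   r3, r1, r1  →  {r0:0, r1:13, r2:2, r3:13, r4:6, r5:2, r6:6, r7:4}
[3] bne  r3, r0, L6  →  {r0:0, r1:13, r2:2, r3:13, r4:6, r5:2, r6:6, r7:4}  ⟨branch taken⟩
[4] slti  r3, r4, 2  →  {r0:0, r1:13, r2:2, r3:0, r4:6, r5:2, r6:6, r7:4}
[6] sub  r1, r5, r3  →  {r0:0, r1:2, r2:2, r3:0, r4:6, r5:2, r6:6, r7:4}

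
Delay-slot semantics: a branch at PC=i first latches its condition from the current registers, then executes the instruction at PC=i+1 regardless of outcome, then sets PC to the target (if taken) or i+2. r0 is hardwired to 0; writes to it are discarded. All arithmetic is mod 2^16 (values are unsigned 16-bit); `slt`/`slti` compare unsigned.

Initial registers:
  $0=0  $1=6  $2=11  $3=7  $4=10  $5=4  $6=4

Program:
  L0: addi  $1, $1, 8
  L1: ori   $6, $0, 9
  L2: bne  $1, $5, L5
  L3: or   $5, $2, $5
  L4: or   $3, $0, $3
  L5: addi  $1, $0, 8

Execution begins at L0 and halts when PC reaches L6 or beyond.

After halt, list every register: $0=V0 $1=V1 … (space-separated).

$0=0 $1=8 $2=11 $3=7 $4=10 $5=15 $6=9

  step pc=0: addi  $1, $1, 8  regs=(0,14,11,7,10,4,4)
  step pc=1: ori   $6, $0, 9  regs=(0,14,11,7,10,4,9)
  step pc=2: bne  $1, $5, L5  cond=T  regs=(0,14,11,7,10,4,9)
  step pc=3: or   $5, $2, $5  regs=(0,14,11,7,10,15,9)
  step pc=5: addi  $1, $0, 8  regs=(0,8,11,7,10,15,9)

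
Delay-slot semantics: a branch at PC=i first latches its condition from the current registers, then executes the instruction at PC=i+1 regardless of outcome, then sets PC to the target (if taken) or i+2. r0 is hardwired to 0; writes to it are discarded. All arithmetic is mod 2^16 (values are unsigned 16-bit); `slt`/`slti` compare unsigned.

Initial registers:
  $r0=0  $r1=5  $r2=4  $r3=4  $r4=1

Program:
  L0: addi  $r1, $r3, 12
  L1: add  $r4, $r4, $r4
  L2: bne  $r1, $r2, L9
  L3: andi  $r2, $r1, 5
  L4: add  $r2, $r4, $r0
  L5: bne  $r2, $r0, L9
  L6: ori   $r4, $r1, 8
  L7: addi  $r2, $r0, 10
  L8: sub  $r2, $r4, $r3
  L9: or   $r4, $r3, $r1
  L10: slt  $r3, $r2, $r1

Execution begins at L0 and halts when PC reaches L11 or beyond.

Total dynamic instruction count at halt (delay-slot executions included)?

6

  step pc=0: addi  $r1, $r3, 12  regs=(0,16,4,4,1)
  step pc=1: add  $r4, $r4, $r4  regs=(0,16,4,4,2)
  step pc=2: bne  $r1, $r2, L9  cond=T  regs=(0,16,4,4,2)
  step pc=3: andi  $r2, $r1, 5  regs=(0,16,0,4,2)
  step pc=9: or   $r4, $r3, $r1  regs=(0,16,0,4,20)
  step pc=10: slt  $r3, $r2, $r1  regs=(0,16,0,1,20)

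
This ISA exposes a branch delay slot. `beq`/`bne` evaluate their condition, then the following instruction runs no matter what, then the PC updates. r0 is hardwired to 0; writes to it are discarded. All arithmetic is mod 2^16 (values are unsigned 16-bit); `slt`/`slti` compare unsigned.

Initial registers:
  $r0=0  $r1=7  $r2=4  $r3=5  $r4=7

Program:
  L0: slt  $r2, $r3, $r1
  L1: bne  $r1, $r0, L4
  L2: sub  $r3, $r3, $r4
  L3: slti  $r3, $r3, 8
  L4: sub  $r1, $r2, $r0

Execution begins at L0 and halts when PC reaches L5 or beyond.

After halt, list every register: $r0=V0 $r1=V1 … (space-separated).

$r0=0 $r1=1 $r2=1 $r3=65534 $r4=7

#0 slt  $r2, $r3, $r1 ; 0/7/1/5/7
#1 bne  $r1, $r0, L4 ; 0/7/1/5/7 ; →target
#2 sub  $r3, $r3, $r4 ; 0/7/1/65534/7
#4 sub  $r1, $r2, $r0 ; 0/1/1/65534/7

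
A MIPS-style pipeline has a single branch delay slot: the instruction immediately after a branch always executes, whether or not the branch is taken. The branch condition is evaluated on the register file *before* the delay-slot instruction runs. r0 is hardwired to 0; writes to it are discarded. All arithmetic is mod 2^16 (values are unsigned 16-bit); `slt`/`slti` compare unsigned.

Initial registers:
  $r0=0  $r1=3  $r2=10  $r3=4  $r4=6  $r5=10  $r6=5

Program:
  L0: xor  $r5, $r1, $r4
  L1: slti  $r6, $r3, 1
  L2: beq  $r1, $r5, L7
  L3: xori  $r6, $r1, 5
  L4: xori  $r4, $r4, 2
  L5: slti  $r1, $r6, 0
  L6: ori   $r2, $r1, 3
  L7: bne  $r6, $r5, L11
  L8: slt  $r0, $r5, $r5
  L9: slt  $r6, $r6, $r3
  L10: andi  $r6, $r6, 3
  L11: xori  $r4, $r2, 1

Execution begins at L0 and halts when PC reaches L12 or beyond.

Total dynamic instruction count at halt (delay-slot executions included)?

10

#0 xor  $r5, $r1, $r4 ; 0/3/10/4/6/5/5
#1 slti  $r6, $r3, 1 ; 0/3/10/4/6/5/0
#2 beq  $r1, $r5, L7 ; 0/3/10/4/6/5/0 ; →fallthru
#3 xori  $r6, $r1, 5 ; 0/3/10/4/6/5/6
#4 xori  $r4, $r4, 2 ; 0/3/10/4/4/5/6
#5 slti  $r1, $r6, 0 ; 0/0/10/4/4/5/6
#6 ori   $r2, $r1, 3 ; 0/0/3/4/4/5/6
#7 bne  $r6, $r5, L11 ; 0/0/3/4/4/5/6 ; →target
#8 slt  $r0, $r5, $r5 ; 0/0/3/4/4/5/6
#11 xori  $r4, $r2, 1 ; 0/0/3/4/2/5/6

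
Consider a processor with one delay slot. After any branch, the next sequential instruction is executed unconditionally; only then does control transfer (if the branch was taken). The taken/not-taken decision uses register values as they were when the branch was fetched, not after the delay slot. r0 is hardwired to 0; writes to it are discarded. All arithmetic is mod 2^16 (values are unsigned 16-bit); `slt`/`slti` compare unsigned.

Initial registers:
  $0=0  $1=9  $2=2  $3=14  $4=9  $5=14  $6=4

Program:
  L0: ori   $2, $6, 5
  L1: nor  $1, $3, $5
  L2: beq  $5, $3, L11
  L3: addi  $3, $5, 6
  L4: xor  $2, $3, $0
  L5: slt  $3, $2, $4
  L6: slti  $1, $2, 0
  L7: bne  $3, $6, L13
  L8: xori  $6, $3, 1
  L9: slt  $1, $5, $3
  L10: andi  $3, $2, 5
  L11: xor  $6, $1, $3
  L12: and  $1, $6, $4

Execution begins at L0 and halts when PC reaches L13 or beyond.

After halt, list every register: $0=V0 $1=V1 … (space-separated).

$0=0 $1=1 $2=5 $3=20 $4=9 $5=14 $6=65509

  step pc=0: ori   $2, $6, 5  regs=(0,9,5,14,9,14,4)
  step pc=1: nor  $1, $3, $5  regs=(0,65521,5,14,9,14,4)
  step pc=2: beq  $5, $3, L11  cond=T  regs=(0,65521,5,14,9,14,4)
  step pc=3: addi  $3, $5, 6  regs=(0,65521,5,20,9,14,4)
  step pc=11: xor  $6, $1, $3  regs=(0,65521,5,20,9,14,65509)
  step pc=12: and  $1, $6, $4  regs=(0,1,5,20,9,14,65509)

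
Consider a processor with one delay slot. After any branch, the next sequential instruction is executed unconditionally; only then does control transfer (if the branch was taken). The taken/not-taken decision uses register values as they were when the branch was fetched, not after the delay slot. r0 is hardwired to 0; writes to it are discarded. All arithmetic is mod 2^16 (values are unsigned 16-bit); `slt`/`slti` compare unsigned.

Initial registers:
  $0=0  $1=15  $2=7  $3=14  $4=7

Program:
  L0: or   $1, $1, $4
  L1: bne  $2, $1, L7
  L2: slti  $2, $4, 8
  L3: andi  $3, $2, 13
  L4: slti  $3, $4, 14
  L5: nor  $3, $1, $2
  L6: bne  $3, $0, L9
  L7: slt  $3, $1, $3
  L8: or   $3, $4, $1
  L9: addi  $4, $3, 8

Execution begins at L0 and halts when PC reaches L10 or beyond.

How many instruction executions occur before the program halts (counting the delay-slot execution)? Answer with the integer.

  step pc=0: or   $1, $1, $4  regs=(0,15,7,14,7)
  step pc=1: bne  $2, $1, L7  cond=T  regs=(0,15,7,14,7)
  step pc=2: slti  $2, $4, 8  regs=(0,15,1,14,7)
  step pc=7: slt  $3, $1, $3  regs=(0,15,1,0,7)
  step pc=8: or   $3, $4, $1  regs=(0,15,1,15,7)
  step pc=9: addi  $4, $3, 8  regs=(0,15,1,15,23)

6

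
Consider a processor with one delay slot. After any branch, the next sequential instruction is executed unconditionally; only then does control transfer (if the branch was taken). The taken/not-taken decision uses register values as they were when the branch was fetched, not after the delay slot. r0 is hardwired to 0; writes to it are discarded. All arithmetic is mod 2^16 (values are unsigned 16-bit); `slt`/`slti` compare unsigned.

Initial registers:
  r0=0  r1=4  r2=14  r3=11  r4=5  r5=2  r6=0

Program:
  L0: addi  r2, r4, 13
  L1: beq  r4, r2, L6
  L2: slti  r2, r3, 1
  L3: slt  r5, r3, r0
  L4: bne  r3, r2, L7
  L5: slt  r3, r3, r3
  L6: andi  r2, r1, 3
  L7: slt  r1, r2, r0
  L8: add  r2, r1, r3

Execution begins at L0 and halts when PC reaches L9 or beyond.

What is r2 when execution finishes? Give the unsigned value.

0

#0 addi  r2, r4, 13 ; 0/4/18/11/5/2/0
#1 beq  r4, r2, L6 ; 0/4/18/11/5/2/0 ; →fallthru
#2 slti  r2, r3, 1 ; 0/4/0/11/5/2/0
#3 slt  r5, r3, r0 ; 0/4/0/11/5/0/0
#4 bne  r3, r2, L7 ; 0/4/0/11/5/0/0 ; →target
#5 slt  r3, r3, r3 ; 0/4/0/0/5/0/0
#7 slt  r1, r2, r0 ; 0/0/0/0/5/0/0
#8 add  r2, r1, r3 ; 0/0/0/0/5/0/0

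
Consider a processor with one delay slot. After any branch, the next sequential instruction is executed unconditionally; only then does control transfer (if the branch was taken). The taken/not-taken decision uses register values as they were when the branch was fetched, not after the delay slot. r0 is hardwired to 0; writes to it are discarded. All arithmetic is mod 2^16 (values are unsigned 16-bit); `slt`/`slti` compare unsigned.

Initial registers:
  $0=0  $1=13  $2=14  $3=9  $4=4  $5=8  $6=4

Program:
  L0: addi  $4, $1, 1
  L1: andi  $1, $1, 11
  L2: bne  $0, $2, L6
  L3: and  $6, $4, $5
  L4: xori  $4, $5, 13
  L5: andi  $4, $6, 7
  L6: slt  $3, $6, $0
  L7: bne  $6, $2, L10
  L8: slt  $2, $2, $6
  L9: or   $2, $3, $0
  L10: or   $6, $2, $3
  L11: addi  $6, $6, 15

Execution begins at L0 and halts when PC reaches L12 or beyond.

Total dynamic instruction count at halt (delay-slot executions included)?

[0] addi  $4, $1, 1  →  {$0:0, $1:13, $2:14, $3:9, $4:14, $5:8, $6:4}
[1] andi  $1, $1, 11  →  {$0:0, $1:9, $2:14, $3:9, $4:14, $5:8, $6:4}
[2] bne  $0, $2, L6  →  {$0:0, $1:9, $2:14, $3:9, $4:14, $5:8, $6:4}  ⟨branch taken⟩
[3] and  $6, $4, $5  →  {$0:0, $1:9, $2:14, $3:9, $4:14, $5:8, $6:8}
[6] slt  $3, $6, $0  →  {$0:0, $1:9, $2:14, $3:0, $4:14, $5:8, $6:8}
[7] bne  $6, $2, L10  →  {$0:0, $1:9, $2:14, $3:0, $4:14, $5:8, $6:8}  ⟨branch taken⟩
[8] slt  $2, $2, $6  →  {$0:0, $1:9, $2:0, $3:0, $4:14, $5:8, $6:8}
[10] or   $6, $2, $3  →  {$0:0, $1:9, $2:0, $3:0, $4:14, $5:8, $6:0}
[11] addi  $6, $6, 15  →  {$0:0, $1:9, $2:0, $3:0, $4:14, $5:8, $6:15}

9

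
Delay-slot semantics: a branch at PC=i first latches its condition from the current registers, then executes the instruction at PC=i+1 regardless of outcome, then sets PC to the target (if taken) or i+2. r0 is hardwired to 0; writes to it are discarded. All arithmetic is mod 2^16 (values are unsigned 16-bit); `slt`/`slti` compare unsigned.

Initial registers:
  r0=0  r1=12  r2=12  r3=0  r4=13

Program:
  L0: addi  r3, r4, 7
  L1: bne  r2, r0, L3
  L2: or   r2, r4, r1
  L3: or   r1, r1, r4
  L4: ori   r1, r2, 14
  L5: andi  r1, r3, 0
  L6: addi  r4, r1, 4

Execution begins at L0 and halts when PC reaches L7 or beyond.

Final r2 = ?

13

#0 addi  r3, r4, 7 ; 0/12/12/20/13
#1 bne  r2, r0, L3 ; 0/12/12/20/13 ; →target
#2 or   r2, r4, r1 ; 0/12/13/20/13
#3 or   r1, r1, r4 ; 0/13/13/20/13
#4 ori   r1, r2, 14 ; 0/15/13/20/13
#5 andi  r1, r3, 0 ; 0/0/13/20/13
#6 addi  r4, r1, 4 ; 0/0/13/20/4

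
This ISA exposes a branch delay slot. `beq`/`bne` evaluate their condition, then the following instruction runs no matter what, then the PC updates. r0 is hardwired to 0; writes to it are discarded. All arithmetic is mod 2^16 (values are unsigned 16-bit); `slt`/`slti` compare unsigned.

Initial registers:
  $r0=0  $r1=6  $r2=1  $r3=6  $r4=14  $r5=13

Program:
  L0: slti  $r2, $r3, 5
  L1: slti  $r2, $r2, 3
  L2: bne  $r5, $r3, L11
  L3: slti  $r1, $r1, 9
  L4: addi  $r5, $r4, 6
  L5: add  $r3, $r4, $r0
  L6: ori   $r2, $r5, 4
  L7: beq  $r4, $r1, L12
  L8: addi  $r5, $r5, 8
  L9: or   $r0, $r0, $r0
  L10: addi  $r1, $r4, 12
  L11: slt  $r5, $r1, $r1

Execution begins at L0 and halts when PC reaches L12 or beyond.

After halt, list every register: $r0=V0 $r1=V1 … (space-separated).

$r0=0 $r1=1 $r2=1 $r3=6 $r4=14 $r5=0

PC=0  slti  $r2, $r3, 5      | $r0=0 $r1=6 $r2=0 $r3=6 $r4=14 $r5=13
PC=1  slti  $r2, $r2, 3      | $r0=0 $r1=6 $r2=1 $r3=6 $r4=14 $r5=13
PC=2  bne  $r5, $r3, L11     | $r0=0 $r1=6 $r2=1 $r3=6 $r4=14 $r5=13  [TAKEN]
PC=3  slti  $r1, $r1, 9      | $r0=0 $r1=1 $r2=1 $r3=6 $r4=14 $r5=13
PC=11 slt  $r5, $r1, $r1     | $r0=0 $r1=1 $r2=1 $r3=6 $r4=14 $r5=0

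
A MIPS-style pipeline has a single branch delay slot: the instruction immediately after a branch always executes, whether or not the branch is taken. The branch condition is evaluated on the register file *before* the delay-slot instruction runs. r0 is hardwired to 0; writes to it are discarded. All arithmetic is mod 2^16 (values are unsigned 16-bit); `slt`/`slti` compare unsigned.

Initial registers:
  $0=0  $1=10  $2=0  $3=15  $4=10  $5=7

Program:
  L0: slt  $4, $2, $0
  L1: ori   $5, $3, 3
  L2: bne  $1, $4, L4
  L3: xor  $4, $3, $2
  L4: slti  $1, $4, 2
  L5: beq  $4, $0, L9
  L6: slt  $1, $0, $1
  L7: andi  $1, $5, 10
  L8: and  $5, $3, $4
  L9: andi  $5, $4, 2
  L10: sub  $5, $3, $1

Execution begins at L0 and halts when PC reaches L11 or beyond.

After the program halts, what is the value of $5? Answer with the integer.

PC=0  slt  $4, $2, $0        | $0=0 $1=10 $2=0 $3=15 $4=0 $5=7
PC=1  ori   $5, $3, 3        | $0=0 $1=10 $2=0 $3=15 $4=0 $5=15
PC=2  bne  $1, $4, L4        | $0=0 $1=10 $2=0 $3=15 $4=0 $5=15  [TAKEN]
PC=3  xor  $4, $3, $2        | $0=0 $1=10 $2=0 $3=15 $4=15 $5=15
PC=4  slti  $1, $4, 2        | $0=0 $1=0 $2=0 $3=15 $4=15 $5=15
PC=5  beq  $4, $0, L9        | $0=0 $1=0 $2=0 $3=15 $4=15 $5=15  [not taken]
PC=6  slt  $1, $0, $1        | $0=0 $1=0 $2=0 $3=15 $4=15 $5=15
PC=7  andi  $1, $5, 10       | $0=0 $1=10 $2=0 $3=15 $4=15 $5=15
PC=8  and  $5, $3, $4        | $0=0 $1=10 $2=0 $3=15 $4=15 $5=15
PC=9  andi  $5, $4, 2        | $0=0 $1=10 $2=0 $3=15 $4=15 $5=2
PC=10 sub  $5, $3, $1        | $0=0 $1=10 $2=0 $3=15 $4=15 $5=5

5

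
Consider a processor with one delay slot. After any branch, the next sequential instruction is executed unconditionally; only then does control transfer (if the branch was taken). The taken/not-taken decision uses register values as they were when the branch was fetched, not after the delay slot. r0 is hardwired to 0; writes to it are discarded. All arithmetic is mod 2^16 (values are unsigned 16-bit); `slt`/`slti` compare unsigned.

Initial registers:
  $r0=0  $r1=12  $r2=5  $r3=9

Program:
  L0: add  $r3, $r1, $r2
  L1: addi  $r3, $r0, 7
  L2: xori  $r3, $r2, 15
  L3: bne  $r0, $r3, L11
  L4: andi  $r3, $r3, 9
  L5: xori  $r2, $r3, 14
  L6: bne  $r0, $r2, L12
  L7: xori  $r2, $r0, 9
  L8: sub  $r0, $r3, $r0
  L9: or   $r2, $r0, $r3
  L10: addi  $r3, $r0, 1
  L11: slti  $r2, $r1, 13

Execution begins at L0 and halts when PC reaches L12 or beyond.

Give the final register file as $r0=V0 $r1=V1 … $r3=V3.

$r0=0 $r1=12 $r2=1 $r3=8

[0] add  $r3, $r1, $r2  →  {$r0:0, $r1:12, $r2:5, $r3:17}
[1] addi  $r3, $r0, 7  →  {$r0:0, $r1:12, $r2:5, $r3:7}
[2] xori  $r3, $r2, 15  →  {$r0:0, $r1:12, $r2:5, $r3:10}
[3] bne  $r0, $r3, L11  →  {$r0:0, $r1:12, $r2:5, $r3:10}  ⟨branch taken⟩
[4] andi  $r3, $r3, 9  →  {$r0:0, $r1:12, $r2:5, $r3:8}
[11] slti  $r2, $r1, 13  →  {$r0:0, $r1:12, $r2:1, $r3:8}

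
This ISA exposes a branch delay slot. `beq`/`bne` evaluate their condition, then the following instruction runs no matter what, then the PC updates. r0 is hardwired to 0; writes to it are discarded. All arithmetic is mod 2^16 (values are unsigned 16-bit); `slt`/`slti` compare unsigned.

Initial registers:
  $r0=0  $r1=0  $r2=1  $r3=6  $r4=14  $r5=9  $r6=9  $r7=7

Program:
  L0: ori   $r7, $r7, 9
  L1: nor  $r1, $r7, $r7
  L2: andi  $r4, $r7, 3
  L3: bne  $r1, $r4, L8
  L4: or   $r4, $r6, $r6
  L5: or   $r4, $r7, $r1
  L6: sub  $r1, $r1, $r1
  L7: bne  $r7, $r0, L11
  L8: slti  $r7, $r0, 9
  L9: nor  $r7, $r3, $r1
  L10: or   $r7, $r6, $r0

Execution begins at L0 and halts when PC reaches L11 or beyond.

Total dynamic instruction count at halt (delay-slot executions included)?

#0 ori   $r7, $r7, 9 ; 0/0/1/6/14/9/9/15
#1 nor  $r1, $r7, $r7 ; 0/65520/1/6/14/9/9/15
#2 andi  $r4, $r7, 3 ; 0/65520/1/6/3/9/9/15
#3 bne  $r1, $r4, L8 ; 0/65520/1/6/3/9/9/15 ; →target
#4 or   $r4, $r6, $r6 ; 0/65520/1/6/9/9/9/15
#8 slti  $r7, $r0, 9 ; 0/65520/1/6/9/9/9/1
#9 nor  $r7, $r3, $r1 ; 0/65520/1/6/9/9/9/9
#10 or   $r7, $r6, $r0 ; 0/65520/1/6/9/9/9/9

8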